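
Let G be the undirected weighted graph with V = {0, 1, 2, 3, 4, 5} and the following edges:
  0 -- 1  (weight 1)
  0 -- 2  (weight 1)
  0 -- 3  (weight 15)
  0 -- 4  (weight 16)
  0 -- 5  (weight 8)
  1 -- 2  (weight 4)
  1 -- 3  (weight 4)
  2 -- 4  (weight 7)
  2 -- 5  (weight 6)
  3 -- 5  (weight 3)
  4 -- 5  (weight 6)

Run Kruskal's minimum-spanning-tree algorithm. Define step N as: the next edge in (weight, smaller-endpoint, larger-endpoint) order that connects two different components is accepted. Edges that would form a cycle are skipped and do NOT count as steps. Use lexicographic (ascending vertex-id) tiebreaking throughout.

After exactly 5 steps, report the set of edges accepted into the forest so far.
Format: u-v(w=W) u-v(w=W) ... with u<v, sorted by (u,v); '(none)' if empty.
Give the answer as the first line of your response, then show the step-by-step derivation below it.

0-1(w=1) 0-2(w=1) 1-3(w=4) 3-5(w=3) 4-5(w=6)

step 1: add edge 0-1 (w=1); MST = {0-1(w=1)}
step 2: add edge 0-2 (w=1); MST = {0-1(w=1) 0-2(w=1)}
step 3: add edge 3-5 (w=3); MST = {0-1(w=1) 0-2(w=1) 3-5(w=3)}
step 4: add edge 1-3 (w=4); MST = {0-1(w=1) 0-2(w=1) 1-3(w=4) 3-5(w=3)}
step 5: add edge 4-5 (w=6); MST = {0-1(w=1) 0-2(w=1) 1-3(w=4) 3-5(w=3) 4-5(w=6)}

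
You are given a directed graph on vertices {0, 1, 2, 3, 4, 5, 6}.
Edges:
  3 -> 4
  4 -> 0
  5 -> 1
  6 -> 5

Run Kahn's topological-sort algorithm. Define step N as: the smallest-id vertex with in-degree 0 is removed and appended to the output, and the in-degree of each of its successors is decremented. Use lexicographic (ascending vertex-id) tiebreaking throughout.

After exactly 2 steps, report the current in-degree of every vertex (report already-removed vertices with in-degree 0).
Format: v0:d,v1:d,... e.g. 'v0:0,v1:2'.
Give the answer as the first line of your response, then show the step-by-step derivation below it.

v0:1,v1:1,v2:0,v3:0,v4:0,v5:1,v6:0

step 1: output 2; order=[2]; indeg=(1,1,0,0,1,1,0)
step 2: output 3; order=[2,3]; indeg=(1,1,0,0,0,1,0)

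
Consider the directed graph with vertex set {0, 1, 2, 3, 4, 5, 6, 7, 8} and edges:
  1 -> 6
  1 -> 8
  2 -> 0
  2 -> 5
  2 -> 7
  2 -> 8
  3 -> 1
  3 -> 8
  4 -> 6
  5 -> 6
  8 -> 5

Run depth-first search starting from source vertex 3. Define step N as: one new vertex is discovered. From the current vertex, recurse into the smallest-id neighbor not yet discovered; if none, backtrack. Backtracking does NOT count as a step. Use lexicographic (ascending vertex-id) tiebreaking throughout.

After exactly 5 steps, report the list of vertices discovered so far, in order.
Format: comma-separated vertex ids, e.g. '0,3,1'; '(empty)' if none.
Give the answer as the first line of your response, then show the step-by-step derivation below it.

3,1,6,8,5

step 1: discover 3; path=3; order=3
step 2: discover 1; path=3>1; order=3,1
step 3: discover 6; path=3>1>6; order=3,1,6
step 4: discover 8; path=3>1>8; order=3,1,6,8
step 5: discover 5; path=3>1>8>5; order=3,1,6,8,5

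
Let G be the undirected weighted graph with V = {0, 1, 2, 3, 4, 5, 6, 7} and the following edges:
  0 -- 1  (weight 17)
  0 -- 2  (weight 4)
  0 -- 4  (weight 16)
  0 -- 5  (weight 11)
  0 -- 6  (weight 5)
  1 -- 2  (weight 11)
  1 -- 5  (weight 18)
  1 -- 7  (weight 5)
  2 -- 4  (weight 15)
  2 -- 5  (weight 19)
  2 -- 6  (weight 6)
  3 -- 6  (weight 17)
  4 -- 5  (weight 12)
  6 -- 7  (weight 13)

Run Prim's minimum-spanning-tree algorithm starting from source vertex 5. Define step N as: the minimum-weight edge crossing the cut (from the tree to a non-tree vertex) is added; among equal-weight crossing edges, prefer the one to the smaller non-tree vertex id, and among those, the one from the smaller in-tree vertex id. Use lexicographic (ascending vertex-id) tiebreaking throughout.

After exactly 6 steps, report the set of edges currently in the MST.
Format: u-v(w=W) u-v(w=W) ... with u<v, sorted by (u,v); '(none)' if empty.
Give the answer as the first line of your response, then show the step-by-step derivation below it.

0-2(w=4) 0-5(w=11) 0-6(w=5) 1-2(w=11) 1-7(w=5) 4-5(w=12)

step 1: add edge 0-5 (w=11); MST = {0-5(w=11)}
step 2: add edge 0-2 (w=4); MST = {0-2(w=4) 0-5(w=11)}
step 3: add edge 0-6 (w=5); MST = {0-2(w=4) 0-5(w=11) 0-6(w=5)}
step 4: add edge 1-2 (w=11); MST = {0-2(w=4) 0-5(w=11) 0-6(w=5) 1-2(w=11)}
step 5: add edge 1-7 (w=5); MST = {0-2(w=4) 0-5(w=11) 0-6(w=5) 1-2(w=11) 1-7(w=5)}
step 6: add edge 4-5 (w=12); MST = {0-2(w=4) 0-5(w=11) 0-6(w=5) 1-2(w=11) 1-7(w=5) 4-5(w=12)}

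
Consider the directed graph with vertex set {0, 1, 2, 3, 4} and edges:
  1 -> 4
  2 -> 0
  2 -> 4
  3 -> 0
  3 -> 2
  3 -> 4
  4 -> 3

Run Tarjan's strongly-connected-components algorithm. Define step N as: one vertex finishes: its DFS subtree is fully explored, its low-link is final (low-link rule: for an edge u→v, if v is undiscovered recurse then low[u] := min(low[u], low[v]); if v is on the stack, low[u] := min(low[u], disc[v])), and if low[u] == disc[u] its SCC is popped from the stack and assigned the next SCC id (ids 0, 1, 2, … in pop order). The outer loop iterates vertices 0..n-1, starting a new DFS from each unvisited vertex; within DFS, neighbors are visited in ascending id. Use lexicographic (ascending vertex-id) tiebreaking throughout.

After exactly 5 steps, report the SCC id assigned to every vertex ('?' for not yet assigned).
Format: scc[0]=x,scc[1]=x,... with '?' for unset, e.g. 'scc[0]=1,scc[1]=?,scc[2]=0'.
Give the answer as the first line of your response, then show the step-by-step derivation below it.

scc[0]=0,scc[1]=2,scc[2]=1,scc[3]=1,scc[4]=1

step 1: low=(low[0]=0,low[1]=?,low[2]=?,low[3]=?,low[4]=?); scc=(scc[0]=0,scc[1]=?,scc[2]=?,scc[3]=?,scc[4]=?)
step 2: low=(low[0]=0,low[1]=1,low[2]=2,low[3]=3,low[4]=2); scc=(scc[0]=0,scc[1]=?,scc[2]=?,scc[3]=?,scc[4]=?)
step 3: low=(low[0]=0,low[1]=1,low[2]=2,low[3]=2,low[4]=2); scc=(scc[0]=0,scc[1]=?,scc[2]=?,scc[3]=?,scc[4]=?)
step 4: low=(low[0]=0,low[1]=1,low[2]=2,low[3]=2,low[4]=2); scc=(scc[0]=0,scc[1]=?,scc[2]=1,scc[3]=1,scc[4]=1)
step 5: low=(low[0]=0,low[1]=1,low[2]=2,low[3]=2,low[4]=2); scc=(scc[0]=0,scc[1]=2,scc[2]=1,scc[3]=1,scc[4]=1)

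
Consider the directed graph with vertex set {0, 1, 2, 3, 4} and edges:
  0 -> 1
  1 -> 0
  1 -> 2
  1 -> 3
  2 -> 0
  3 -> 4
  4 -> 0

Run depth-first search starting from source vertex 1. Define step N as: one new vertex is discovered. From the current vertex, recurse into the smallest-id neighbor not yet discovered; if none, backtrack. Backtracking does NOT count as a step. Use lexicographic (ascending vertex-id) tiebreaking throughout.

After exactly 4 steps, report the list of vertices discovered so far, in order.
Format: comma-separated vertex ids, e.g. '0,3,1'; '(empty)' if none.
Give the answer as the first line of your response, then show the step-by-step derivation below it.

1,0,2,3

step 1: discover 1; path=1; order=1
step 2: discover 0; path=1>0; order=1,0
step 3: discover 2; path=1>2; order=1,0,2
step 4: discover 3; path=1>3; order=1,0,2,3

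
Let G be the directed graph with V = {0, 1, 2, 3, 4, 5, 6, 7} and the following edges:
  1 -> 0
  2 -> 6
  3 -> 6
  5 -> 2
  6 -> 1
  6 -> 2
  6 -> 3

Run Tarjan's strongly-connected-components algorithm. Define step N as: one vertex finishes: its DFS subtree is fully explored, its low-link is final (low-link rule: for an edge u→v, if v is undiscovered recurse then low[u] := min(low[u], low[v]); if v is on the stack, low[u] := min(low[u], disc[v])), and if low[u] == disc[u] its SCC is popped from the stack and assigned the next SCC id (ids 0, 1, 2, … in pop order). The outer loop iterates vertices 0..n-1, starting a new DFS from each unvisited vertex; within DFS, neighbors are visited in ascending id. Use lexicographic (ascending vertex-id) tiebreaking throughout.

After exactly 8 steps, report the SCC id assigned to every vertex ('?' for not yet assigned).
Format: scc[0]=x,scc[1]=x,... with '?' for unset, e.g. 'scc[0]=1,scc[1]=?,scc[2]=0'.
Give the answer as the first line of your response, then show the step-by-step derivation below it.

scc[0]=0,scc[1]=1,scc[2]=2,scc[3]=2,scc[4]=3,scc[5]=4,scc[6]=2,scc[7]=5

step 1: low=(low[0]=0,low[1]=?,low[2]=?,low[3]=?,low[4]=?,low[5]=?,low[6]=?,low[7]=?); scc=(scc[0]=0,scc[1]=?,scc[2]=?,scc[3]=?,scc[4]=?,scc[5]=?,scc[6]=?,scc[7]=?)
step 2: low=(low[0]=0,low[1]=1,low[2]=?,low[3]=?,low[4]=?,low[5]=?,low[6]=?,low[7]=?); scc=(scc[0]=0,scc[1]=1,scc[2]=?,scc[3]=?,scc[4]=?,scc[5]=?,scc[6]=?,scc[7]=?)
step 3: low=(low[0]=0,low[1]=1,low[2]=2,low[3]=3,low[4]=?,low[5]=?,low[6]=2,low[7]=?); scc=(scc[0]=0,scc[1]=1,scc[2]=?,scc[3]=?,scc[4]=?,scc[5]=?,scc[6]=?,scc[7]=?)
step 4: low=(low[0]=0,low[1]=1,low[2]=2,low[3]=3,low[4]=?,low[5]=?,low[6]=2,low[7]=?); scc=(scc[0]=0,scc[1]=1,scc[2]=?,scc[3]=?,scc[4]=?,scc[5]=?,scc[6]=?,scc[7]=?)
step 5: low=(low[0]=0,low[1]=1,low[2]=2,low[3]=3,low[4]=?,low[5]=?,low[6]=2,low[7]=?); scc=(scc[0]=0,scc[1]=1,scc[2]=2,scc[3]=2,scc[4]=?,scc[5]=?,scc[6]=2,scc[7]=?)
step 6: low=(low[0]=0,low[1]=1,low[2]=2,low[3]=3,low[4]=5,low[5]=?,low[6]=2,low[7]=?); scc=(scc[0]=0,scc[1]=1,scc[2]=2,scc[3]=2,scc[4]=3,scc[5]=?,scc[6]=2,scc[7]=?)
step 7: low=(low[0]=0,low[1]=1,low[2]=2,low[3]=3,low[4]=5,low[5]=6,low[6]=2,low[7]=?); scc=(scc[0]=0,scc[1]=1,scc[2]=2,scc[3]=2,scc[4]=3,scc[5]=4,scc[6]=2,scc[7]=?)
step 8: low=(low[0]=0,low[1]=1,low[2]=2,low[3]=3,low[4]=5,low[5]=6,low[6]=2,low[7]=7); scc=(scc[0]=0,scc[1]=1,scc[2]=2,scc[3]=2,scc[4]=3,scc[5]=4,scc[6]=2,scc[7]=5)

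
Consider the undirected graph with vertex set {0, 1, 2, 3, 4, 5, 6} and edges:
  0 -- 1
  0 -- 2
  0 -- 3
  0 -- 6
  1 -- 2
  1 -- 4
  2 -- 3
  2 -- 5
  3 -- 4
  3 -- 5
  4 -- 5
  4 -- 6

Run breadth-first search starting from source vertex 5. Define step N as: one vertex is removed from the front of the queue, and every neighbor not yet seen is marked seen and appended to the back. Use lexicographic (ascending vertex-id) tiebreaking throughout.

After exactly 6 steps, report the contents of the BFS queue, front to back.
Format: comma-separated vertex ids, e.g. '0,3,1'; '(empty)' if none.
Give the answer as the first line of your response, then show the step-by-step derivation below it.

6

step 1: dequeue 5; queue=[2,3,4]; order=5
step 2: dequeue 2; queue=[3,4,0,1]; order=5,2
step 3: dequeue 3; queue=[4,0,1]; order=5,2,3
step 4: dequeue 4; queue=[0,1,6]; order=5,2,3,4
step 5: dequeue 0; queue=[1,6]; order=5,2,3,4,0
step 6: dequeue 1; queue=[6]; order=5,2,3,4,0,1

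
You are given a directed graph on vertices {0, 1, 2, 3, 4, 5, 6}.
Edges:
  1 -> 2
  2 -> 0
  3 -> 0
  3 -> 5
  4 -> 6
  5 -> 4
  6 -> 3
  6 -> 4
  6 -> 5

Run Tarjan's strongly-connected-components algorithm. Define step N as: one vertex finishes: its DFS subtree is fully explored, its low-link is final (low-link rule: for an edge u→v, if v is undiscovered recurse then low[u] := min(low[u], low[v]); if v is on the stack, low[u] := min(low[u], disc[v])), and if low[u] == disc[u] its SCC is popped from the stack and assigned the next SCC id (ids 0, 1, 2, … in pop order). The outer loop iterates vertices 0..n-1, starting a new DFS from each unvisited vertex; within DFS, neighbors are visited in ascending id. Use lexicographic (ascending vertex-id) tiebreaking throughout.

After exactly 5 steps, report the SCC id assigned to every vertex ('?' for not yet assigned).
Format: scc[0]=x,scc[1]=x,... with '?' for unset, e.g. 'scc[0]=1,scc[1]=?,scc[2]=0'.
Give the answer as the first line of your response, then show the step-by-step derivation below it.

scc[0]=0,scc[1]=2,scc[2]=1,scc[3]=?,scc[4]=?,scc[5]=?,scc[6]=?

step 1: low=(low[0]=0,low[1]=?,low[2]=?,low[3]=?,low[4]=?,low[5]=?,low[6]=?); scc=(scc[0]=0,scc[1]=?,scc[2]=?,scc[3]=?,scc[4]=?,scc[5]=?,scc[6]=?)
step 2: low=(low[0]=0,low[1]=1,low[2]=2,low[3]=?,low[4]=?,low[5]=?,low[6]=?); scc=(scc[0]=0,scc[1]=?,scc[2]=1,scc[3]=?,scc[4]=?,scc[5]=?,scc[6]=?)
step 3: low=(low[0]=0,low[1]=1,low[2]=2,low[3]=?,low[4]=?,low[5]=?,low[6]=?); scc=(scc[0]=0,scc[1]=2,scc[2]=1,scc[3]=?,scc[4]=?,scc[5]=?,scc[6]=?)
step 4: low=(low[0]=0,low[1]=1,low[2]=2,low[3]=3,low[4]=5,low[5]=4,low[6]=3); scc=(scc[0]=0,scc[1]=2,scc[2]=1,scc[3]=?,scc[4]=?,scc[5]=?,scc[6]=?)
step 5: low=(low[0]=0,low[1]=1,low[2]=2,low[3]=3,low[4]=3,low[5]=4,low[6]=3); scc=(scc[0]=0,scc[1]=2,scc[2]=1,scc[3]=?,scc[4]=?,scc[5]=?,scc[6]=?)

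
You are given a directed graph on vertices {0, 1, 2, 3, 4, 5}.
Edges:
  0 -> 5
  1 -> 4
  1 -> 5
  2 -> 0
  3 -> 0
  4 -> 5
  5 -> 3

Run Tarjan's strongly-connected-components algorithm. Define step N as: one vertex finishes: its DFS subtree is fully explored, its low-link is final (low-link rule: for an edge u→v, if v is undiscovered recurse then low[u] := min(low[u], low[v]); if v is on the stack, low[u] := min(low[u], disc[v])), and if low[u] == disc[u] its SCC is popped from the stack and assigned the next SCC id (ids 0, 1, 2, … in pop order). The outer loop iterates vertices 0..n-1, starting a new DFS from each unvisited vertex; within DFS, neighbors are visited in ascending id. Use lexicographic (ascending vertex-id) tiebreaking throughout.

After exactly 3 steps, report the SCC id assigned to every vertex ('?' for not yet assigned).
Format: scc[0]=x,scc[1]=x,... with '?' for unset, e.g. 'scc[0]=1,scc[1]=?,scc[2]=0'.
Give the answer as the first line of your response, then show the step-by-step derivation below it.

scc[0]=0,scc[1]=?,scc[2]=?,scc[3]=0,scc[4]=?,scc[5]=0

step 1: low=(low[0]=0,low[1]=?,low[2]=?,low[3]=0,low[4]=?,low[5]=1); scc=(scc[0]=?,scc[1]=?,scc[2]=?,scc[3]=?,scc[4]=?,scc[5]=?)
step 2: low=(low[0]=0,low[1]=?,low[2]=?,low[3]=0,low[4]=?,low[5]=0); scc=(scc[0]=?,scc[1]=?,scc[2]=?,scc[3]=?,scc[4]=?,scc[5]=?)
step 3: low=(low[0]=0,low[1]=?,low[2]=?,low[3]=0,low[4]=?,low[5]=0); scc=(scc[0]=0,scc[1]=?,scc[2]=?,scc[3]=0,scc[4]=?,scc[5]=0)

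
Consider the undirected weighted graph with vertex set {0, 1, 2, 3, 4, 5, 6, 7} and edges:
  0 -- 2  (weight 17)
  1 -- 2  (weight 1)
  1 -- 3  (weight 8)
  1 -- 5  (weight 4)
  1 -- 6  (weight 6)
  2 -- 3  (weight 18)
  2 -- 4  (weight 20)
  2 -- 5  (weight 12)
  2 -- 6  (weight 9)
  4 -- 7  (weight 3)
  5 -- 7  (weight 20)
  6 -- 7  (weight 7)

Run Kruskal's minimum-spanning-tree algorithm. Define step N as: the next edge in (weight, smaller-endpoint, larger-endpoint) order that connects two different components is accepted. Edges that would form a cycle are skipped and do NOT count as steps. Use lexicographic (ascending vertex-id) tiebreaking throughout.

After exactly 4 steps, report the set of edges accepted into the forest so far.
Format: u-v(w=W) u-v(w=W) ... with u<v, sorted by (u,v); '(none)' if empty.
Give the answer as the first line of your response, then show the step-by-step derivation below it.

1-2(w=1) 1-5(w=4) 1-6(w=6) 4-7(w=3)

step 1: add edge 1-2 (w=1); MST = {1-2(w=1)}
step 2: add edge 4-7 (w=3); MST = {1-2(w=1) 4-7(w=3)}
step 3: add edge 1-5 (w=4); MST = {1-2(w=1) 1-5(w=4) 4-7(w=3)}
step 4: add edge 1-6 (w=6); MST = {1-2(w=1) 1-5(w=4) 1-6(w=6) 4-7(w=3)}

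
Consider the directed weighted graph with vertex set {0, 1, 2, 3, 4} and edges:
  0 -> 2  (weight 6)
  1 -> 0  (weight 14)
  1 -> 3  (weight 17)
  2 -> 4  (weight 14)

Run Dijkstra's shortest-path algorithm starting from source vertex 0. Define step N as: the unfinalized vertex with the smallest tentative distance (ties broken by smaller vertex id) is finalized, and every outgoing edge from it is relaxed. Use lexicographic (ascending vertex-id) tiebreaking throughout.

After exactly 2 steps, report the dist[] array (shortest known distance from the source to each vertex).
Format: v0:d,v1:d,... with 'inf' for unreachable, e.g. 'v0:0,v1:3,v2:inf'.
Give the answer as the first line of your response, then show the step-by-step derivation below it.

v0:0,v1:inf,v2:6,v3:inf,v4:20

step 1: dist = v0:0,v1:inf,v2:6,v3:inf,v4:inf
step 2: dist = v0:0,v1:inf,v2:6,v3:inf,v4:20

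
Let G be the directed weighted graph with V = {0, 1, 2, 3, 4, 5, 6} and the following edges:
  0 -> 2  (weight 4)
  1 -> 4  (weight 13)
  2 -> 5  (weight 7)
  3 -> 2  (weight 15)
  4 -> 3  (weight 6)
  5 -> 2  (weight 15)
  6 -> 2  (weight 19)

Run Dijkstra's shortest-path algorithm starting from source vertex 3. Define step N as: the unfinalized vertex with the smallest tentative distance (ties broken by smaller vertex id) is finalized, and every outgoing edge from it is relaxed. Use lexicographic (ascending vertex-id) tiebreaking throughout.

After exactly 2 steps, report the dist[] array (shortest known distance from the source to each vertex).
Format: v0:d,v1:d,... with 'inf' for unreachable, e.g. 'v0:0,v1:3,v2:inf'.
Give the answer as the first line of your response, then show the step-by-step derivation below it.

v0:inf,v1:inf,v2:15,v3:0,v4:inf,v5:22,v6:inf

step 1: dist = v0:inf,v1:inf,v2:15,v3:0,v4:inf,v5:inf,v6:inf
step 2: dist = v0:inf,v1:inf,v2:15,v3:0,v4:inf,v5:22,v6:inf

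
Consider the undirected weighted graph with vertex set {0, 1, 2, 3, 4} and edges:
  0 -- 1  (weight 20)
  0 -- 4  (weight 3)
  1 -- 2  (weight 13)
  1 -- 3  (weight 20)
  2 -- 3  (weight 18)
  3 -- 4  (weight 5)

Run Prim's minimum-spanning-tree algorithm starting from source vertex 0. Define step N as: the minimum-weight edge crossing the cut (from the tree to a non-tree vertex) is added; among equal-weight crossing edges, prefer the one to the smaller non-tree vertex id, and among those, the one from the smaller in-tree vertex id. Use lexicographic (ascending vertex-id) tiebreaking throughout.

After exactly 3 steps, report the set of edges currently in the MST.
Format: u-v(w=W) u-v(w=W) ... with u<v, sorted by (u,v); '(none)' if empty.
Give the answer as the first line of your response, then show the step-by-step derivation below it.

0-4(w=3) 2-3(w=18) 3-4(w=5)

step 1: add edge 0-4 (w=3); MST = {0-4(w=3)}
step 2: add edge 3-4 (w=5); MST = {0-4(w=3) 3-4(w=5)}
step 3: add edge 2-3 (w=18); MST = {0-4(w=3) 2-3(w=18) 3-4(w=5)}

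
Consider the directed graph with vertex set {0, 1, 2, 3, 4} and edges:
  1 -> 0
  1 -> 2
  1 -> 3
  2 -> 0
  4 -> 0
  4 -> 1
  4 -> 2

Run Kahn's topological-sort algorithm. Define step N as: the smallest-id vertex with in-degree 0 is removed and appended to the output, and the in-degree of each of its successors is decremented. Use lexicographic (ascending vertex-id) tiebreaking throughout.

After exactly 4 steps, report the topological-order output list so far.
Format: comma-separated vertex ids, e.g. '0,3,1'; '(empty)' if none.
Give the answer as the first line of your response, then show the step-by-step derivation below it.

4,1,2,0

step 1: output 4; order=[4]; indeg=(2,0,1,1,0)
step 2: output 1; order=[4,1]; indeg=(1,0,0,0,0)
step 3: output 2; order=[4,1,2]; indeg=(0,0,0,0,0)
step 4: output 0; order=[4,1,2,0]; indeg=(0,0,0,0,0)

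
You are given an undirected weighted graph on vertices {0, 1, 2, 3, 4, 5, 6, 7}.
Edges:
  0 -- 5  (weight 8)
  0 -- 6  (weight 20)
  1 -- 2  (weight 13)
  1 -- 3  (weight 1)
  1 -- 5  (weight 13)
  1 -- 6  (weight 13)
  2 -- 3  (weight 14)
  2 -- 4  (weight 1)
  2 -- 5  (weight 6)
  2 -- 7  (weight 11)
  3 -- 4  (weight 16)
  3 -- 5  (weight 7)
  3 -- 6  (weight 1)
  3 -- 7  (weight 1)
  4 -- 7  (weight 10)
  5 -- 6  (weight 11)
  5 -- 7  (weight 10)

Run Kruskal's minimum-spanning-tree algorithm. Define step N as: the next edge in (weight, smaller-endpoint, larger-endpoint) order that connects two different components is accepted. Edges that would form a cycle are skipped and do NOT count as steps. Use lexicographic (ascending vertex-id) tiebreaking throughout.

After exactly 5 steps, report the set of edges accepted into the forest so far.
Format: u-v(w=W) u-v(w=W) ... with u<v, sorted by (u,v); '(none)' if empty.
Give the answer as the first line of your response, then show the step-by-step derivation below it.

1-3(w=1) 2-4(w=1) 2-5(w=6) 3-6(w=1) 3-7(w=1)

step 1: add edge 1-3 (w=1); MST = {1-3(w=1)}
step 2: add edge 2-4 (w=1); MST = {1-3(w=1) 2-4(w=1)}
step 3: add edge 3-6 (w=1); MST = {1-3(w=1) 2-4(w=1) 3-6(w=1)}
step 4: add edge 3-7 (w=1); MST = {1-3(w=1) 2-4(w=1) 3-6(w=1) 3-7(w=1)}
step 5: add edge 2-5 (w=6); MST = {1-3(w=1) 2-4(w=1) 2-5(w=6) 3-6(w=1) 3-7(w=1)}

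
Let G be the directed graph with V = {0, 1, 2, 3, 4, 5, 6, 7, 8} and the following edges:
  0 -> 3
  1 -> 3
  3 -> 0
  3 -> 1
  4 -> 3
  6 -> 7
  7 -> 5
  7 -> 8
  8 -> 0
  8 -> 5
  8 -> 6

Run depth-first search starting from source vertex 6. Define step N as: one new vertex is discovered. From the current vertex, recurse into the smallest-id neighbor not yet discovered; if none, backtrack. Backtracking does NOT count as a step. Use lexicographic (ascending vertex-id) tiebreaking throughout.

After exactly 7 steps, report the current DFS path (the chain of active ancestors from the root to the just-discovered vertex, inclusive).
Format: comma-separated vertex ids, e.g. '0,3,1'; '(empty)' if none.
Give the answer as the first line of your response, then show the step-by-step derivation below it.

6,7,8,0,3,1

step 1: discover 6; path=6; order=6
step 2: discover 7; path=6>7; order=6,7
step 3: discover 5; path=6>7>5; order=6,7,5
step 4: discover 8; path=6>7>8; order=6,7,5,8
step 5: discover 0; path=6>7>8>0; order=6,7,5,8,0
step 6: discover 3; path=6>7>8>0>3; order=6,7,5,8,0,3
step 7: discover 1; path=6>7>8>0>3>1; order=6,7,5,8,0,3,1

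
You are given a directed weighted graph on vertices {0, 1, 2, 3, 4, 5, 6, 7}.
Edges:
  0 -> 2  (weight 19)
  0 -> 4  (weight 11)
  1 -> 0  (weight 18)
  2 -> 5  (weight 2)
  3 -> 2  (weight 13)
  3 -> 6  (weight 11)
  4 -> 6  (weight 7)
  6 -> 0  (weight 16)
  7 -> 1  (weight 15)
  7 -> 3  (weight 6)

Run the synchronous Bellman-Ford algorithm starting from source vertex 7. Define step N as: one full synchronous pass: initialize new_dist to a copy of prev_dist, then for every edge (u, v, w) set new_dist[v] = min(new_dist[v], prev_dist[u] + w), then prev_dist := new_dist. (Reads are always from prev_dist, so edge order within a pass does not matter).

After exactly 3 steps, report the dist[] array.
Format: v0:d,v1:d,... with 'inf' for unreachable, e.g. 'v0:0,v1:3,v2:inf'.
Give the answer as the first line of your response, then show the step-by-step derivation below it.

v0:33,v1:15,v2:19,v3:6,v4:44,v5:21,v6:17,v7:0

step 1: dist = v0:inf,v1:15,v2:inf,v3:6,v4:inf,v5:inf,v6:inf,v7:0
step 2: dist = v0:33,v1:15,v2:19,v3:6,v4:inf,v5:inf,v6:17,v7:0
step 3: dist = v0:33,v1:15,v2:19,v3:6,v4:44,v5:21,v6:17,v7:0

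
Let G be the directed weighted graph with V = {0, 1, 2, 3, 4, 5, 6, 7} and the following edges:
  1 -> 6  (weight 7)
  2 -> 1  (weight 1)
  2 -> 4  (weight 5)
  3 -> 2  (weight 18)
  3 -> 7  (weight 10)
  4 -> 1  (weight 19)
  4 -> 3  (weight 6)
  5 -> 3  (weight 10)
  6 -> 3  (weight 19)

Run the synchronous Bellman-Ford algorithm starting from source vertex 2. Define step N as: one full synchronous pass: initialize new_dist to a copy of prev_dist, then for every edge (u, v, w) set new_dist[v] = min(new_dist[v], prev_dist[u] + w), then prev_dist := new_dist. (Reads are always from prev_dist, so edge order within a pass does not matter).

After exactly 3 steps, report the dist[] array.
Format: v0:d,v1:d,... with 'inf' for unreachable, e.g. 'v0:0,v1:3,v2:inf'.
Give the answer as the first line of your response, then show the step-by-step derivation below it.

v0:inf,v1:1,v2:0,v3:11,v4:5,v5:inf,v6:8,v7:21

step 1: dist = v0:inf,v1:1,v2:0,v3:inf,v4:5,v5:inf,v6:inf,v7:inf
step 2: dist = v0:inf,v1:1,v2:0,v3:11,v4:5,v5:inf,v6:8,v7:inf
step 3: dist = v0:inf,v1:1,v2:0,v3:11,v4:5,v5:inf,v6:8,v7:21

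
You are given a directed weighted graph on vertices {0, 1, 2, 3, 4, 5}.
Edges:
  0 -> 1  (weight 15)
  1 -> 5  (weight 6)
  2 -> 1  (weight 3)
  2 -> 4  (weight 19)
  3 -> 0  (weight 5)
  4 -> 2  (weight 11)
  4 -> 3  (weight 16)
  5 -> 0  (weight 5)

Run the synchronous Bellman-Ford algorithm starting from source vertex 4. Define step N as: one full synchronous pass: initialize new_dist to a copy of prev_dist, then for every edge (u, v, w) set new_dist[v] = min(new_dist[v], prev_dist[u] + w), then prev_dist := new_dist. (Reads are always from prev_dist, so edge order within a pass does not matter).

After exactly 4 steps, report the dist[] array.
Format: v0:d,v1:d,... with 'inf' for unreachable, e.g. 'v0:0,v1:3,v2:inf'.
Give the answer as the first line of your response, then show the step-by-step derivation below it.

v0:21,v1:14,v2:11,v3:16,v4:0,v5:20

step 1: dist = v0:inf,v1:inf,v2:11,v3:16,v4:0,v5:inf
step 2: dist = v0:21,v1:14,v2:11,v3:16,v4:0,v5:inf
step 3: dist = v0:21,v1:14,v2:11,v3:16,v4:0,v5:20
step 4: dist = v0:21,v1:14,v2:11,v3:16,v4:0,v5:20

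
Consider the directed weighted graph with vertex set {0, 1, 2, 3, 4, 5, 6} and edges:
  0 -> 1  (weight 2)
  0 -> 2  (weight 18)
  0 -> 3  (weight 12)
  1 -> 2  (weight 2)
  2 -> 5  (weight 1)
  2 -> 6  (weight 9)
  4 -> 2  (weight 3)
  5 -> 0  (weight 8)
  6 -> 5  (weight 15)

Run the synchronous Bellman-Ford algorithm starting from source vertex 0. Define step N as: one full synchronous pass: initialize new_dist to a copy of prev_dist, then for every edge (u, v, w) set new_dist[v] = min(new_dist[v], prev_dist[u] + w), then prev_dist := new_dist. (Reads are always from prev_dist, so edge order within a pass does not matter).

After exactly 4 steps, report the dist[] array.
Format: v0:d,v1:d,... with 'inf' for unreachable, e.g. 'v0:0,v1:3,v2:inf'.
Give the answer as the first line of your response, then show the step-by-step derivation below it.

v0:0,v1:2,v2:4,v3:12,v4:inf,v5:5,v6:13

step 1: dist = v0:0,v1:2,v2:18,v3:12,v4:inf,v5:inf,v6:inf
step 2: dist = v0:0,v1:2,v2:4,v3:12,v4:inf,v5:19,v6:27
step 3: dist = v0:0,v1:2,v2:4,v3:12,v4:inf,v5:5,v6:13
step 4: dist = v0:0,v1:2,v2:4,v3:12,v4:inf,v5:5,v6:13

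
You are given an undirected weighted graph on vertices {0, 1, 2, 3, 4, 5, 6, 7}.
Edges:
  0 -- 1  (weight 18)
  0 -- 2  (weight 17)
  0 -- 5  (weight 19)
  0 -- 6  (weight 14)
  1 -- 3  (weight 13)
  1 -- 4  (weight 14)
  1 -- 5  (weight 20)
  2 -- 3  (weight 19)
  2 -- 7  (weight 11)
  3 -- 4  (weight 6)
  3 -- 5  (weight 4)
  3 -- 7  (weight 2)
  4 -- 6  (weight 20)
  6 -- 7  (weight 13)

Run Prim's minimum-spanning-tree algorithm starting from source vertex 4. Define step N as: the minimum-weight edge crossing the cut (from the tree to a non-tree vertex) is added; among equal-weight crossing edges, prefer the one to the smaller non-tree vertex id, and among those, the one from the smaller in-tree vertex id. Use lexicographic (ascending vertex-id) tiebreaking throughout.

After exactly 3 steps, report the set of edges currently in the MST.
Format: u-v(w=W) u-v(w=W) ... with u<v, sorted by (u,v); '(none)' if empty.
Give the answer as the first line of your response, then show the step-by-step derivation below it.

3-4(w=6) 3-5(w=4) 3-7(w=2)

step 1: add edge 3-4 (w=6); MST = {3-4(w=6)}
step 2: add edge 3-7 (w=2); MST = {3-4(w=6) 3-7(w=2)}
step 3: add edge 3-5 (w=4); MST = {3-4(w=6) 3-5(w=4) 3-7(w=2)}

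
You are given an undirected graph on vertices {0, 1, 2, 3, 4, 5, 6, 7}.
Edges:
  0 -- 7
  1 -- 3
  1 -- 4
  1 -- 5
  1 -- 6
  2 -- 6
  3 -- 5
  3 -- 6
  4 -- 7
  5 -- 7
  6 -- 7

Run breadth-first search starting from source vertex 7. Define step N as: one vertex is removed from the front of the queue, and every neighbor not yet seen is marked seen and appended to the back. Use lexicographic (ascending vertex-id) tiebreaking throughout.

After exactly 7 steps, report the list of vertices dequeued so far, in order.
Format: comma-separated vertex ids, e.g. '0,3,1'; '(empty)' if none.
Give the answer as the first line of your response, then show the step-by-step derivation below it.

7,0,4,5,6,1,3

step 1: dequeue 7; queue=[0,4,5,6]; order=7
step 2: dequeue 0; queue=[4,5,6]; order=7,0
step 3: dequeue 4; queue=[5,6,1]; order=7,0,4
step 4: dequeue 5; queue=[6,1,3]; order=7,0,4,5
step 5: dequeue 6; queue=[1,3,2]; order=7,0,4,5,6
step 6: dequeue 1; queue=[3,2]; order=7,0,4,5,6,1
step 7: dequeue 3; queue=[2]; order=7,0,4,5,6,1,3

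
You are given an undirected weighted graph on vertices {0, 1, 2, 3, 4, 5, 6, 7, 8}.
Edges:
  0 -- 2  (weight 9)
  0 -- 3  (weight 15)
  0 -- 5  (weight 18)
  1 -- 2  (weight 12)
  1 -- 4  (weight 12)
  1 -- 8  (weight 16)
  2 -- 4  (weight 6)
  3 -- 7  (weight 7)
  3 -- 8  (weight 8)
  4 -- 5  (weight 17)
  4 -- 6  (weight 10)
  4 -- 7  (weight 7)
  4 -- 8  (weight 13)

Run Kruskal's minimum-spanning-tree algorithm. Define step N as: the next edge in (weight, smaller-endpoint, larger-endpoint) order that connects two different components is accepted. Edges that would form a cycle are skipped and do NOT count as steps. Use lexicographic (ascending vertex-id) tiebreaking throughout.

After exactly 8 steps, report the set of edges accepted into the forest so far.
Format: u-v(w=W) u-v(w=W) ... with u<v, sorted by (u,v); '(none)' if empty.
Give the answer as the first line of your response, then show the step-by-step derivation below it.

0-2(w=9) 1-2(w=12) 2-4(w=6) 3-7(w=7) 3-8(w=8) 4-5(w=17) 4-6(w=10) 4-7(w=7)

step 1: add edge 2-4 (w=6); MST = {2-4(w=6)}
step 2: add edge 3-7 (w=7); MST = {2-4(w=6) 3-7(w=7)}
step 3: add edge 4-7 (w=7); MST = {2-4(w=6) 3-7(w=7) 4-7(w=7)}
step 4: add edge 3-8 (w=8); MST = {2-4(w=6) 3-7(w=7) 3-8(w=8) 4-7(w=7)}
step 5: add edge 0-2 (w=9); MST = {0-2(w=9) 2-4(w=6) 3-7(w=7) 3-8(w=8) 4-7(w=7)}
step 6: add edge 4-6 (w=10); MST = {0-2(w=9) 2-4(w=6) 3-7(w=7) 3-8(w=8) 4-6(w=10) 4-7(w=7)}
step 7: add edge 1-2 (w=12); MST = {0-2(w=9) 1-2(w=12) 2-4(w=6) 3-7(w=7) 3-8(w=8) 4-6(w=10) 4-7(w=7)}
step 8: add edge 4-5 (w=17); MST = {0-2(w=9) 1-2(w=12) 2-4(w=6) 3-7(w=7) 3-8(w=8) 4-5(w=17) 4-6(w=10) 4-7(w=7)}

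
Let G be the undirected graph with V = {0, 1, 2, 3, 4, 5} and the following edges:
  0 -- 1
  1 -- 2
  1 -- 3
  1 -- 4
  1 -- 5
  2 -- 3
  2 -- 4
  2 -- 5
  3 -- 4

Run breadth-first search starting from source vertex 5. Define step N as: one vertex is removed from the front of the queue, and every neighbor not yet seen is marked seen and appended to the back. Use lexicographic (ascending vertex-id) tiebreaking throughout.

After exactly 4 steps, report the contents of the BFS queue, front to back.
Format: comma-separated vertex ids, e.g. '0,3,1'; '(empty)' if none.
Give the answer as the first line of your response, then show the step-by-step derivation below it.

3,4

step 1: dequeue 5; queue=[1,2]; order=5
step 2: dequeue 1; queue=[2,0,3,4]; order=5,1
step 3: dequeue 2; queue=[0,3,4]; order=5,1,2
step 4: dequeue 0; queue=[3,4]; order=5,1,2,0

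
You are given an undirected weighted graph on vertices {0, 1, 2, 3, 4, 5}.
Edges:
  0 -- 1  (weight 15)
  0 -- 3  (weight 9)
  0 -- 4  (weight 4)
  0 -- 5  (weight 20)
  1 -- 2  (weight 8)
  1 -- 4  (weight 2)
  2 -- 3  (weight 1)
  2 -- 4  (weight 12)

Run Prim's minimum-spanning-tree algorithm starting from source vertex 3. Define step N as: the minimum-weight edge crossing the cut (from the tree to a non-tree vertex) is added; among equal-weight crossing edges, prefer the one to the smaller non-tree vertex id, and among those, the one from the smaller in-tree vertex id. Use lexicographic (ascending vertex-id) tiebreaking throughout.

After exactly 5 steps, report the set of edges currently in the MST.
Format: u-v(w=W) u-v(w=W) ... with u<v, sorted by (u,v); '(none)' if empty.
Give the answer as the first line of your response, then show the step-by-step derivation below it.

0-4(w=4) 0-5(w=20) 1-2(w=8) 1-4(w=2) 2-3(w=1)

step 1: add edge 2-3 (w=1); MST = {2-3(w=1)}
step 2: add edge 1-2 (w=8); MST = {1-2(w=8) 2-3(w=1)}
step 3: add edge 1-4 (w=2); MST = {1-2(w=8) 1-4(w=2) 2-3(w=1)}
step 4: add edge 0-4 (w=4); MST = {0-4(w=4) 1-2(w=8) 1-4(w=2) 2-3(w=1)}
step 5: add edge 0-5 (w=20); MST = {0-4(w=4) 0-5(w=20) 1-2(w=8) 1-4(w=2) 2-3(w=1)}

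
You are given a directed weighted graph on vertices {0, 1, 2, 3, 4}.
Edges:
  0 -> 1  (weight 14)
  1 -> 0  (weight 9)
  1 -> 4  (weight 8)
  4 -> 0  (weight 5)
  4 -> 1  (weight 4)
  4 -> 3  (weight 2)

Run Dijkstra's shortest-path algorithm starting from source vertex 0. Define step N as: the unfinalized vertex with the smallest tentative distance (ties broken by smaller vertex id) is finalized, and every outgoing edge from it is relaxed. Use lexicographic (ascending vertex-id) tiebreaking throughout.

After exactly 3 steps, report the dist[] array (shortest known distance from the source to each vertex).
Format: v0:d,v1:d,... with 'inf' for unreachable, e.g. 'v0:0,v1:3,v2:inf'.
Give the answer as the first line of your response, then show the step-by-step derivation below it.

v0:0,v1:14,v2:inf,v3:24,v4:22

step 1: dist = v0:0,v1:14,v2:inf,v3:inf,v4:inf
step 2: dist = v0:0,v1:14,v2:inf,v3:inf,v4:22
step 3: dist = v0:0,v1:14,v2:inf,v3:24,v4:22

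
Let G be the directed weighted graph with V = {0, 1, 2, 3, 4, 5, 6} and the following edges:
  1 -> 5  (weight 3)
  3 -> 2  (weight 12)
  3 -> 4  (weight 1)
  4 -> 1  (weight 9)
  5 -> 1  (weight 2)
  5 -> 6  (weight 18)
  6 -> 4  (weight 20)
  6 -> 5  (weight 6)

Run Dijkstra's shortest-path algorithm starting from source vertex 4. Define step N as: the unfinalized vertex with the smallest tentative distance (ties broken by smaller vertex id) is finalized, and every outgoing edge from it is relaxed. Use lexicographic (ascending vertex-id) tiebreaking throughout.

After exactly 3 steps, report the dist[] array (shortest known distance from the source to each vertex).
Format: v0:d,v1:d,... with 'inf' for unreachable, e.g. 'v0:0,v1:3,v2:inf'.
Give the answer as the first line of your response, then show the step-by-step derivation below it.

v0:inf,v1:9,v2:inf,v3:inf,v4:0,v5:12,v6:30

step 1: dist = v0:inf,v1:9,v2:inf,v3:inf,v4:0,v5:inf,v6:inf
step 2: dist = v0:inf,v1:9,v2:inf,v3:inf,v4:0,v5:12,v6:inf
step 3: dist = v0:inf,v1:9,v2:inf,v3:inf,v4:0,v5:12,v6:30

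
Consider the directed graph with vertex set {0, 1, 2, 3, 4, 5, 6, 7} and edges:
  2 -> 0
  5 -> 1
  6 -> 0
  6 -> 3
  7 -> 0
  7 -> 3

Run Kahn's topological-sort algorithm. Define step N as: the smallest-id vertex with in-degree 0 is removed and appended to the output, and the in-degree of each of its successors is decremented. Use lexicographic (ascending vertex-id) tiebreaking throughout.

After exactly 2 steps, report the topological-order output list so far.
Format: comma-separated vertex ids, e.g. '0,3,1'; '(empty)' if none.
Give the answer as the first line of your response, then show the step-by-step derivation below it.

2,4

step 1: output 2; order=[2]; indeg=(2,1,0,2,0,0,0,0)
step 2: output 4; order=[2,4]; indeg=(2,1,0,2,0,0,0,0)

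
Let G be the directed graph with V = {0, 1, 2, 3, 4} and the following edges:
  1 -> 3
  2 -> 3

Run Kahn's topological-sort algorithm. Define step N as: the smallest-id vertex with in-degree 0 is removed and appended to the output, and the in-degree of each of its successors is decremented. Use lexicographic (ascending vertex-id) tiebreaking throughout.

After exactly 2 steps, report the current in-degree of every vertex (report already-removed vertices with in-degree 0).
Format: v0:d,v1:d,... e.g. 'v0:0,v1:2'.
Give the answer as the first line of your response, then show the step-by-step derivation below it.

v0:0,v1:0,v2:0,v3:1,v4:0

step 1: output 0; order=[0]; indeg=(0,0,0,2,0)
step 2: output 1; order=[0,1]; indeg=(0,0,0,1,0)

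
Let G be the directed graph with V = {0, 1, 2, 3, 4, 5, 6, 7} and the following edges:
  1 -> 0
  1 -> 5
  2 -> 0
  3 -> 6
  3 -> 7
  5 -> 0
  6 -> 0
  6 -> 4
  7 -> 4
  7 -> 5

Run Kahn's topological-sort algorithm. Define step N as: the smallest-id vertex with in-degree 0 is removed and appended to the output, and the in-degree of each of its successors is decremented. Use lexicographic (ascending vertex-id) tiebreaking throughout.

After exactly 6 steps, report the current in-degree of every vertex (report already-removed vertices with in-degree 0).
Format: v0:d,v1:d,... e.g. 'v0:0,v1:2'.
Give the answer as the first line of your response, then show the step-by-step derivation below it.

v0:1,v1:0,v2:0,v3:0,v4:0,v5:0,v6:0,v7:0

step 1: output 1; order=[1]; indeg=(3,0,0,0,2,1,1,1)
step 2: output 2; order=[1,2]; indeg=(2,0,0,0,2,1,1,1)
step 3: output 3; order=[1,2,3]; indeg=(2,0,0,0,2,1,0,0)
step 4: output 6; order=[1,2,3,6]; indeg=(1,0,0,0,1,1,0,0)
step 5: output 7; order=[1,2,3,6,7]; indeg=(1,0,0,0,0,0,0,0)
step 6: output 4; order=[1,2,3,6,7,4]; indeg=(1,0,0,0,0,0,0,0)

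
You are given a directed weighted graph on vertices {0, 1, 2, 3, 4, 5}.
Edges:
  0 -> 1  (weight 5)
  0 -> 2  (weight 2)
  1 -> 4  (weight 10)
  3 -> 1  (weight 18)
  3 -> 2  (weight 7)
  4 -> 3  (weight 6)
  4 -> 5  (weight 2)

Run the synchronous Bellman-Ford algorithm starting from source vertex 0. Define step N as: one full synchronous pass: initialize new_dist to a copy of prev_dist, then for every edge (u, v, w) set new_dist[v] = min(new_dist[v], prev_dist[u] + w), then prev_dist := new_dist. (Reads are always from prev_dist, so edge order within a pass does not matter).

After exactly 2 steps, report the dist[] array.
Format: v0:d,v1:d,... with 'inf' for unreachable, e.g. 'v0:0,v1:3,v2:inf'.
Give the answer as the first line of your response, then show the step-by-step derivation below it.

v0:0,v1:5,v2:2,v3:inf,v4:15,v5:inf

step 1: dist = v0:0,v1:5,v2:2,v3:inf,v4:inf,v5:inf
step 2: dist = v0:0,v1:5,v2:2,v3:inf,v4:15,v5:inf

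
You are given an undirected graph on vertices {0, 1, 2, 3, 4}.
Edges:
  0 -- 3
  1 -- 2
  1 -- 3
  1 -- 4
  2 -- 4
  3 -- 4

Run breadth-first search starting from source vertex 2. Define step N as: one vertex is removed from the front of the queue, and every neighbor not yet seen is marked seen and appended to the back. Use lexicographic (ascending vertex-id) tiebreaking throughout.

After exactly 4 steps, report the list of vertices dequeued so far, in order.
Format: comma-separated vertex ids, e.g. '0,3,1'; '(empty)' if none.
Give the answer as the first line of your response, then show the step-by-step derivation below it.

2,1,4,3

step 1: dequeue 2; queue=[1,4]; order=2
step 2: dequeue 1; queue=[4,3]; order=2,1
step 3: dequeue 4; queue=[3]; order=2,1,4
step 4: dequeue 3; queue=[0]; order=2,1,4,3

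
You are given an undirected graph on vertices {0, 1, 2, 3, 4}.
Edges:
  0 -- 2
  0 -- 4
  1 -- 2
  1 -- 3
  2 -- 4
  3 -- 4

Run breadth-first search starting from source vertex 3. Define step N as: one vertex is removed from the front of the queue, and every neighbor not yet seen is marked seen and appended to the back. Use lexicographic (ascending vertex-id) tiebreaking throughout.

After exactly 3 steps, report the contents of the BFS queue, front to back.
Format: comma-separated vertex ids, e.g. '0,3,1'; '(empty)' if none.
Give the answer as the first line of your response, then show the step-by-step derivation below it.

2,0

step 1: dequeue 3; queue=[1,4]; order=3
step 2: dequeue 1; queue=[4,2]; order=3,1
step 3: dequeue 4; queue=[2,0]; order=3,1,4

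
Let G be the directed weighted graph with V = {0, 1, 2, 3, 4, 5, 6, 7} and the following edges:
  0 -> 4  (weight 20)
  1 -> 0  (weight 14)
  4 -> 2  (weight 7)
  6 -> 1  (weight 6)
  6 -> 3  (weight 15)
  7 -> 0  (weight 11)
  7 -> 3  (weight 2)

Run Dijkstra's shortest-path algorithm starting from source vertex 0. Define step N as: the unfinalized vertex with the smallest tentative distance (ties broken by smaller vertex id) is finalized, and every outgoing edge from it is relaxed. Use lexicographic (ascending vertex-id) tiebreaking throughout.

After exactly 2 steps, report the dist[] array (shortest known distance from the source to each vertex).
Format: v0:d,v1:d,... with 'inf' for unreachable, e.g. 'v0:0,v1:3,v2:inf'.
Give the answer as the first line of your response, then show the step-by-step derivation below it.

v0:0,v1:inf,v2:27,v3:inf,v4:20,v5:inf,v6:inf,v7:inf

step 1: dist = v0:0,v1:inf,v2:inf,v3:inf,v4:20,v5:inf,v6:inf,v7:inf
step 2: dist = v0:0,v1:inf,v2:27,v3:inf,v4:20,v5:inf,v6:inf,v7:inf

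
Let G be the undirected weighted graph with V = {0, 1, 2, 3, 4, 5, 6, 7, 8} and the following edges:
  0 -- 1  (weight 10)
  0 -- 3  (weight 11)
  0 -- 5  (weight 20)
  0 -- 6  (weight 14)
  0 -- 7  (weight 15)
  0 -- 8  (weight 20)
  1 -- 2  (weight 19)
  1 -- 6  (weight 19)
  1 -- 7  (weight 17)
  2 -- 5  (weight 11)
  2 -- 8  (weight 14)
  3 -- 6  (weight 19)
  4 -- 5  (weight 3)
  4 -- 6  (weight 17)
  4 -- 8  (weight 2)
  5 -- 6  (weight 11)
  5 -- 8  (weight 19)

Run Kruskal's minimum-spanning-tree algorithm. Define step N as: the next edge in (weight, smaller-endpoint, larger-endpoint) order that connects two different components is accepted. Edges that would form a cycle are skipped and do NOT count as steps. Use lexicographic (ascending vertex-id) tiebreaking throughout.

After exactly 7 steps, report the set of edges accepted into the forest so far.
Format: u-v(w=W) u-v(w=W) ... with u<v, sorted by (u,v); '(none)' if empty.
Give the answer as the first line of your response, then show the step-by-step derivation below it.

0-1(w=10) 0-3(w=11) 0-6(w=14) 2-5(w=11) 4-5(w=3) 4-8(w=2) 5-6(w=11)

step 1: add edge 4-8 (w=2); MST = {4-8(w=2)}
step 2: add edge 4-5 (w=3); MST = {4-5(w=3) 4-8(w=2)}
step 3: add edge 0-1 (w=10); MST = {0-1(w=10) 4-5(w=3) 4-8(w=2)}
step 4: add edge 0-3 (w=11); MST = {0-1(w=10) 0-3(w=11) 4-5(w=3) 4-8(w=2)}
step 5: add edge 2-5 (w=11); MST = {0-1(w=10) 0-3(w=11) 2-5(w=11) 4-5(w=3) 4-8(w=2)}
step 6: add edge 5-6 (w=11); MST = {0-1(w=10) 0-3(w=11) 2-5(w=11) 4-5(w=3) 4-8(w=2) 5-6(w=11)}
step 7: add edge 0-6 (w=14); MST = {0-1(w=10) 0-3(w=11) 0-6(w=14) 2-5(w=11) 4-5(w=3) 4-8(w=2) 5-6(w=11)}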